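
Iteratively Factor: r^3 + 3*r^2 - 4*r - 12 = (r + 3)*(r^2 - 4) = (r + 2)*(r + 3)*(r - 2)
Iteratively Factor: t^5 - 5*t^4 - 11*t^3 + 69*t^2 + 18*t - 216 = (t + 3)*(t^4 - 8*t^3 + 13*t^2 + 30*t - 72) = (t - 3)*(t + 3)*(t^3 - 5*t^2 - 2*t + 24) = (t - 3)*(t + 2)*(t + 3)*(t^2 - 7*t + 12) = (t - 3)^2*(t + 2)*(t + 3)*(t - 4)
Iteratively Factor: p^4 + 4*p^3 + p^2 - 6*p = (p + 3)*(p^3 + p^2 - 2*p) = p*(p + 3)*(p^2 + p - 2) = p*(p - 1)*(p + 3)*(p + 2)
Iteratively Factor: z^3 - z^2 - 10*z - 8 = (z - 4)*(z^2 + 3*z + 2) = (z - 4)*(z + 1)*(z + 2)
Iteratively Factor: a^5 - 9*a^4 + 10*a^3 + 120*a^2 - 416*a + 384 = (a - 4)*(a^4 - 5*a^3 - 10*a^2 + 80*a - 96) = (a - 4)^2*(a^3 - a^2 - 14*a + 24) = (a - 4)^2*(a - 3)*(a^2 + 2*a - 8) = (a - 4)^2*(a - 3)*(a - 2)*(a + 4)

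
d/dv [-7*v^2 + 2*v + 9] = 2 - 14*v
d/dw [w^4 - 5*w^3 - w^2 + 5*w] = 4*w^3 - 15*w^2 - 2*w + 5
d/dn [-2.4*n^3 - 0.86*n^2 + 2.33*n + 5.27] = -7.2*n^2 - 1.72*n + 2.33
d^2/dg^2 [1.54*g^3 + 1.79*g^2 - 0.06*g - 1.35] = 9.24*g + 3.58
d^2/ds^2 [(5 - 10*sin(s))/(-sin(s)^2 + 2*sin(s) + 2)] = 10*(sin(s)^5 + 13*sin(s)^3 - 7*sin(s)^2 - 12*sin(s) + 14)/(2*sin(s) + cos(s)^2 + 1)^3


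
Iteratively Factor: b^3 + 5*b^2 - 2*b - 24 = (b - 2)*(b^2 + 7*b + 12) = (b - 2)*(b + 4)*(b + 3)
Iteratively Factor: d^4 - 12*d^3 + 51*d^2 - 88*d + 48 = (d - 1)*(d^3 - 11*d^2 + 40*d - 48) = (d - 3)*(d - 1)*(d^2 - 8*d + 16) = (d - 4)*(d - 3)*(d - 1)*(d - 4)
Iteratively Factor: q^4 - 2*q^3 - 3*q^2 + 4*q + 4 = (q - 2)*(q^3 - 3*q - 2) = (q - 2)*(q + 1)*(q^2 - q - 2) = (q - 2)*(q + 1)^2*(q - 2)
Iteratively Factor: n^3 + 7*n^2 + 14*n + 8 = (n + 2)*(n^2 + 5*n + 4) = (n + 2)*(n + 4)*(n + 1)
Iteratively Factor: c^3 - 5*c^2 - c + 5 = (c + 1)*(c^2 - 6*c + 5) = (c - 1)*(c + 1)*(c - 5)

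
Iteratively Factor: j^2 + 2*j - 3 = (j + 3)*(j - 1)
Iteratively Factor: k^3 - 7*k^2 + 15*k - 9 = (k - 1)*(k^2 - 6*k + 9) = (k - 3)*(k - 1)*(k - 3)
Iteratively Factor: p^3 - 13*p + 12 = (p - 1)*(p^2 + p - 12) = (p - 3)*(p - 1)*(p + 4)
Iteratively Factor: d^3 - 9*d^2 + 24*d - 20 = (d - 2)*(d^2 - 7*d + 10) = (d - 5)*(d - 2)*(d - 2)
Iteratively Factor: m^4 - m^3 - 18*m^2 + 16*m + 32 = (m - 4)*(m^3 + 3*m^2 - 6*m - 8) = (m - 4)*(m + 4)*(m^2 - m - 2) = (m - 4)*(m + 1)*(m + 4)*(m - 2)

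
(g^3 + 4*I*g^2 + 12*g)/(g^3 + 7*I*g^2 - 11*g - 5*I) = g*(g^2 + 4*I*g + 12)/(g^3 + 7*I*g^2 - 11*g - 5*I)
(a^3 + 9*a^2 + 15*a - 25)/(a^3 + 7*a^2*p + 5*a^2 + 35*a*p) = (a^2 + 4*a - 5)/(a*(a + 7*p))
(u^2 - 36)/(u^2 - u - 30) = (u + 6)/(u + 5)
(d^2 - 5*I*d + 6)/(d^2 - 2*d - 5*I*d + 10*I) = (d^2 - 5*I*d + 6)/(d^2 - 2*d - 5*I*d + 10*I)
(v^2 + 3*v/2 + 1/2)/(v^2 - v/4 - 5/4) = 2*(2*v + 1)/(4*v - 5)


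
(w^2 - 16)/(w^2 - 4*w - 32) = (w - 4)/(w - 8)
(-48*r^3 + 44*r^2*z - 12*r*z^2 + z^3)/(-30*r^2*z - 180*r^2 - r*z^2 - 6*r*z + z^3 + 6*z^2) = (8*r^2 - 6*r*z + z^2)/(5*r*z + 30*r + z^2 + 6*z)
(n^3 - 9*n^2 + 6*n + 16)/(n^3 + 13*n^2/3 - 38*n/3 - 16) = 3*(n^2 - 10*n + 16)/(3*n^2 + 10*n - 48)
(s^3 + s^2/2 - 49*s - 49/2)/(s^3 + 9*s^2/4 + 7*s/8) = 4*(s^2 - 49)/(s*(4*s + 7))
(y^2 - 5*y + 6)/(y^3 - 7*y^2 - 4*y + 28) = (y - 3)/(y^2 - 5*y - 14)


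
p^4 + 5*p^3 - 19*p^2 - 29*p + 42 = (p - 3)*(p - 1)*(p + 2)*(p + 7)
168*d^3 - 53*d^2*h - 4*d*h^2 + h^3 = (-8*d + h)*(-3*d + h)*(7*d + h)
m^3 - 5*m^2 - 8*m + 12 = (m - 6)*(m - 1)*(m + 2)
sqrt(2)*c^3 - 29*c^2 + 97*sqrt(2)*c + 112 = (c - 8*sqrt(2))*(c - 7*sqrt(2))*(sqrt(2)*c + 1)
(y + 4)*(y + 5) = y^2 + 9*y + 20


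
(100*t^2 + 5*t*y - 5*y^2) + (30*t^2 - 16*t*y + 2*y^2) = 130*t^2 - 11*t*y - 3*y^2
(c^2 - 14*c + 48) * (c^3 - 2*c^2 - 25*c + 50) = c^5 - 16*c^4 + 51*c^3 + 304*c^2 - 1900*c + 2400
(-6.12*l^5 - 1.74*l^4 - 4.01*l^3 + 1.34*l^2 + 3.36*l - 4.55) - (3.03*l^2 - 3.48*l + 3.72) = -6.12*l^5 - 1.74*l^4 - 4.01*l^3 - 1.69*l^2 + 6.84*l - 8.27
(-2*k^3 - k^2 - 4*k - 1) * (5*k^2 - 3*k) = -10*k^5 + k^4 - 17*k^3 + 7*k^2 + 3*k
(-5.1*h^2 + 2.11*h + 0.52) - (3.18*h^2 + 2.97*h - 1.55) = -8.28*h^2 - 0.86*h + 2.07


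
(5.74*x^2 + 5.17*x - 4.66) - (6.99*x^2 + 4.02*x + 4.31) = -1.25*x^2 + 1.15*x - 8.97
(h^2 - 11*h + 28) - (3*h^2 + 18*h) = -2*h^2 - 29*h + 28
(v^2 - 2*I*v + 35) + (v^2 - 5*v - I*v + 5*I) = 2*v^2 - 5*v - 3*I*v + 35 + 5*I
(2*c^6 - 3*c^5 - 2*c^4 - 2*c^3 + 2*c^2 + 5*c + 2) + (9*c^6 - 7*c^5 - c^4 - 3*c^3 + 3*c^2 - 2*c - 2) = 11*c^6 - 10*c^5 - 3*c^4 - 5*c^3 + 5*c^2 + 3*c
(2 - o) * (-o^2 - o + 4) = o^3 - o^2 - 6*o + 8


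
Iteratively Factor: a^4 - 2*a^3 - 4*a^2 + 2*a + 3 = (a - 1)*(a^3 - a^2 - 5*a - 3) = (a - 1)*(a + 1)*(a^2 - 2*a - 3) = (a - 3)*(a - 1)*(a + 1)*(a + 1)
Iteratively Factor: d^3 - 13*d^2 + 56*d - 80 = (d - 5)*(d^2 - 8*d + 16) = (d - 5)*(d - 4)*(d - 4)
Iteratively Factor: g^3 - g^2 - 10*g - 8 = (g + 1)*(g^2 - 2*g - 8) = (g - 4)*(g + 1)*(g + 2)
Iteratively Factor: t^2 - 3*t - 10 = (t + 2)*(t - 5)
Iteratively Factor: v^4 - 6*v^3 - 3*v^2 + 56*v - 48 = (v - 1)*(v^3 - 5*v^2 - 8*v + 48) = (v - 1)*(v + 3)*(v^2 - 8*v + 16) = (v - 4)*(v - 1)*(v + 3)*(v - 4)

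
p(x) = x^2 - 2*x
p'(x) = 2*x - 2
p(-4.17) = 25.73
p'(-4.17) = -10.34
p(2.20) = 0.44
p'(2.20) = 2.40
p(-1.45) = 5.00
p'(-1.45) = -4.90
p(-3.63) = 20.44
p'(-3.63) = -9.26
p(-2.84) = 13.75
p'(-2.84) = -7.68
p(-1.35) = 4.52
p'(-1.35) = -4.70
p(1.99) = -0.02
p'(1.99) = 1.98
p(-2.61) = 12.03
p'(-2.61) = -7.22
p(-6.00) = 48.00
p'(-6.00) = -14.00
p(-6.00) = 48.00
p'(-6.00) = -14.00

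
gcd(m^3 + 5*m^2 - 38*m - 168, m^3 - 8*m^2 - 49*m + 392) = m + 7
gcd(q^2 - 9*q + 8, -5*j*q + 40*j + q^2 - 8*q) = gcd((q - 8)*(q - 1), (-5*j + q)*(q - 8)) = q - 8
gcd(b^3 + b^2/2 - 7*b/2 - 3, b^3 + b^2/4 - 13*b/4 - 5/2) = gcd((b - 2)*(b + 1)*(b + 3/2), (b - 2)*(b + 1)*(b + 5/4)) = b^2 - b - 2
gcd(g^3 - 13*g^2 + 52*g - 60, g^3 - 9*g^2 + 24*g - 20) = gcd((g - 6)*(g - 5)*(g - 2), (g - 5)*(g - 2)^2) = g^2 - 7*g + 10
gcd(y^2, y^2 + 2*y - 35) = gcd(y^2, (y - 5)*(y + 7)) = 1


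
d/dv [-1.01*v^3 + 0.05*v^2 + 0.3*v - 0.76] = -3.03*v^2 + 0.1*v + 0.3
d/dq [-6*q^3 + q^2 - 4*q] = -18*q^2 + 2*q - 4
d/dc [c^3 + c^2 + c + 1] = 3*c^2 + 2*c + 1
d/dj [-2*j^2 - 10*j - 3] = -4*j - 10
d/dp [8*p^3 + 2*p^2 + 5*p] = 24*p^2 + 4*p + 5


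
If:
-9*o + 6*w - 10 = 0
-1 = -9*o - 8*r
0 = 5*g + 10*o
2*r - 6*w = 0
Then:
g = 26/15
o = -13/15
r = 11/10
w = 11/30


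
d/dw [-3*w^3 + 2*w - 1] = 2 - 9*w^2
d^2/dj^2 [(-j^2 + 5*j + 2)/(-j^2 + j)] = 4*(-2*j^3 - 3*j^2 + 3*j - 1)/(j^3*(j^3 - 3*j^2 + 3*j - 1))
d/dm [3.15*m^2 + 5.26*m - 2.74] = 6.3*m + 5.26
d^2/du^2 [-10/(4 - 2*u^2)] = 10*(3*u^2 + 2)/(u^2 - 2)^3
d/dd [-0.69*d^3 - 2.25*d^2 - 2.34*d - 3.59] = -2.07*d^2 - 4.5*d - 2.34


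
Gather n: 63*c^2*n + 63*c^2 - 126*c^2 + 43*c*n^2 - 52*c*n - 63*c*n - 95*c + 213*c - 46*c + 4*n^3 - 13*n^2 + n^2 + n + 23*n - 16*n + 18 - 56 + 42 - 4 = -63*c^2 + 72*c + 4*n^3 + n^2*(43*c - 12) + n*(63*c^2 - 115*c + 8)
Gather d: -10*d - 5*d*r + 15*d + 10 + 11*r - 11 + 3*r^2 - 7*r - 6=d*(5 - 5*r) + 3*r^2 + 4*r - 7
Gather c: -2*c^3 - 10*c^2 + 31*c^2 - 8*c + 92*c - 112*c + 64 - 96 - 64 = -2*c^3 + 21*c^2 - 28*c - 96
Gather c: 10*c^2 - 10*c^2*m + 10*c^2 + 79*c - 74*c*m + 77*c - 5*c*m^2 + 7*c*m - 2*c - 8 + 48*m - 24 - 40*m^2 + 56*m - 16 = c^2*(20 - 10*m) + c*(-5*m^2 - 67*m + 154) - 40*m^2 + 104*m - 48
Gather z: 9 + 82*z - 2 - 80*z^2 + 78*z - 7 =-80*z^2 + 160*z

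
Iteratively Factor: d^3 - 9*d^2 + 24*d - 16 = (d - 4)*(d^2 - 5*d + 4) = (d - 4)^2*(d - 1)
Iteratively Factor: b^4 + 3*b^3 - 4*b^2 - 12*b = (b + 2)*(b^3 + b^2 - 6*b) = (b + 2)*(b + 3)*(b^2 - 2*b) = b*(b + 2)*(b + 3)*(b - 2)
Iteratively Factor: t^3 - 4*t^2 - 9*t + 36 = (t - 3)*(t^2 - t - 12) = (t - 4)*(t - 3)*(t + 3)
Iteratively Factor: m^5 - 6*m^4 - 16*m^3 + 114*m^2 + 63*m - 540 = (m + 3)*(m^4 - 9*m^3 + 11*m^2 + 81*m - 180) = (m - 5)*(m + 3)*(m^3 - 4*m^2 - 9*m + 36) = (m - 5)*(m - 4)*(m + 3)*(m^2 - 9) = (m - 5)*(m - 4)*(m - 3)*(m + 3)*(m + 3)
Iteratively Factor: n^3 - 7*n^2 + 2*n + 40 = (n - 4)*(n^2 - 3*n - 10) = (n - 5)*(n - 4)*(n + 2)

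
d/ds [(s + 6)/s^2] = (-s - 12)/s^3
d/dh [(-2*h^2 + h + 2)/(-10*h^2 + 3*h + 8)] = 2*(2*h^2 + 4*h + 1)/(100*h^4 - 60*h^3 - 151*h^2 + 48*h + 64)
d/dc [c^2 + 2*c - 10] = 2*c + 2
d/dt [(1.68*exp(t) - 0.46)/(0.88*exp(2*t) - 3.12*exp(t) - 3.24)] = (-1.4784*exp(2*t) + 0.8096*exp(t) - 6.8784)*exp(t)/(0.7744*exp(4*t) - 5.4912*exp(3*t) + 4.032*exp(2*t) + 20.2176*exp(t) + 10.4976)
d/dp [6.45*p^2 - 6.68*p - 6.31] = 12.9*p - 6.68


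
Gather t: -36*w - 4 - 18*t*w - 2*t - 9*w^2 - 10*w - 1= t*(-18*w - 2) - 9*w^2 - 46*w - 5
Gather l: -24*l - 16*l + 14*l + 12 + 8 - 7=13 - 26*l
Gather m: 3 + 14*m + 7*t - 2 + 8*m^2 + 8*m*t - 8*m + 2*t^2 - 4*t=8*m^2 + m*(8*t + 6) + 2*t^2 + 3*t + 1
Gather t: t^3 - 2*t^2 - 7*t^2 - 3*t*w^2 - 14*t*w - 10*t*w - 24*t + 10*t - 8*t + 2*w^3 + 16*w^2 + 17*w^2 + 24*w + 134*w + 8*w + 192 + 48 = t^3 - 9*t^2 + t*(-3*w^2 - 24*w - 22) + 2*w^3 + 33*w^2 + 166*w + 240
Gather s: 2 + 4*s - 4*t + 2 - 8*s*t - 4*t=s*(4 - 8*t) - 8*t + 4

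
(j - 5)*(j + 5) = j^2 - 25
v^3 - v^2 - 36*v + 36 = (v - 6)*(v - 1)*(v + 6)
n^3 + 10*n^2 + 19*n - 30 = (n - 1)*(n + 5)*(n + 6)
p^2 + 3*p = p*(p + 3)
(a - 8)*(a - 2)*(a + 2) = a^3 - 8*a^2 - 4*a + 32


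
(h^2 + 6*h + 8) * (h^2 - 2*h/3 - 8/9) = h^4 + 16*h^3/3 + 28*h^2/9 - 32*h/3 - 64/9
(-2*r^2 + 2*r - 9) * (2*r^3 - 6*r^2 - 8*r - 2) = -4*r^5 + 16*r^4 - 14*r^3 + 42*r^2 + 68*r + 18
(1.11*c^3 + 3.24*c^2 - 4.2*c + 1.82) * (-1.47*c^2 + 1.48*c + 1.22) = -1.6317*c^5 - 3.12*c^4 + 12.3234*c^3 - 4.9386*c^2 - 2.4304*c + 2.2204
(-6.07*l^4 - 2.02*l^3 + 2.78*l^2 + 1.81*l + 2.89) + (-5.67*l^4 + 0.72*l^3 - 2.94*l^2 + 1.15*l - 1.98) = -11.74*l^4 - 1.3*l^3 - 0.16*l^2 + 2.96*l + 0.91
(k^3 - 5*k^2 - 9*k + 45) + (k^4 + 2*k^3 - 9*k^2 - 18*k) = k^4 + 3*k^3 - 14*k^2 - 27*k + 45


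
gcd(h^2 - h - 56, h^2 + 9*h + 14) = h + 7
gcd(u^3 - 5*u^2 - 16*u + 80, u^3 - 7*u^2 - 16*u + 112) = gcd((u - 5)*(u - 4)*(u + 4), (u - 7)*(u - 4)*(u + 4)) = u^2 - 16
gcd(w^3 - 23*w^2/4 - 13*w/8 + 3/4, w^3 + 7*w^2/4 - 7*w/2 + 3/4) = w - 1/4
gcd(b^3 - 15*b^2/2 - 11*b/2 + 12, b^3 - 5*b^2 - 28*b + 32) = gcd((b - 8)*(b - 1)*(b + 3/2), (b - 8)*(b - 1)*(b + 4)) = b^2 - 9*b + 8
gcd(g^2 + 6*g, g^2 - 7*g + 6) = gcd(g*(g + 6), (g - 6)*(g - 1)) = 1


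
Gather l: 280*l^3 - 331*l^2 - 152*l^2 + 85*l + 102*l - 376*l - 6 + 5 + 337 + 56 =280*l^3 - 483*l^2 - 189*l + 392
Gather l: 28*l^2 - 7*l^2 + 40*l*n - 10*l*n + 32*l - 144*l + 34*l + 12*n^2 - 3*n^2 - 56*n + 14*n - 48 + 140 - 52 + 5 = 21*l^2 + l*(30*n - 78) + 9*n^2 - 42*n + 45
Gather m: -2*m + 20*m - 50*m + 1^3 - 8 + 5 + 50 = 48 - 32*m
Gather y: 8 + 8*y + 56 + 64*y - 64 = 72*y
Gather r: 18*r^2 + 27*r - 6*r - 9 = 18*r^2 + 21*r - 9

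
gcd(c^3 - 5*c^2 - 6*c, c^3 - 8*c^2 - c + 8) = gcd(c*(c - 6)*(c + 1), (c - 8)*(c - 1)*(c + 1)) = c + 1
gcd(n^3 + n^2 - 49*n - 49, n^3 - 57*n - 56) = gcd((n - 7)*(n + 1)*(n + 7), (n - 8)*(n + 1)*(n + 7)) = n^2 + 8*n + 7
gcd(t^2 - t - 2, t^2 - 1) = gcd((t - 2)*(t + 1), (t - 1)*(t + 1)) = t + 1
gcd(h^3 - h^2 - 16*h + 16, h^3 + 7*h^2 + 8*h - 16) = h^2 + 3*h - 4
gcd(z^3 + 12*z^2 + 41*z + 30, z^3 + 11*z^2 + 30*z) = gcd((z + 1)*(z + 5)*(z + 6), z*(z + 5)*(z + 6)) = z^2 + 11*z + 30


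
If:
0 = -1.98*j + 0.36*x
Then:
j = 0.181818181818182*x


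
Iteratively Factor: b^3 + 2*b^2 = (b + 2)*(b^2) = b*(b + 2)*(b)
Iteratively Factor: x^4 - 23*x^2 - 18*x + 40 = (x + 2)*(x^3 - 2*x^2 - 19*x + 20) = (x - 5)*(x + 2)*(x^2 + 3*x - 4) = (x - 5)*(x + 2)*(x + 4)*(x - 1)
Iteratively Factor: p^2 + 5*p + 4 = (p + 1)*(p + 4)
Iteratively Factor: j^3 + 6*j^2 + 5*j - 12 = (j + 3)*(j^2 + 3*j - 4) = (j - 1)*(j + 3)*(j + 4)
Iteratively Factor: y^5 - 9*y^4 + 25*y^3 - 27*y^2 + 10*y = (y)*(y^4 - 9*y^3 + 25*y^2 - 27*y + 10) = y*(y - 1)*(y^3 - 8*y^2 + 17*y - 10) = y*(y - 1)^2*(y^2 - 7*y + 10) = y*(y - 5)*(y - 1)^2*(y - 2)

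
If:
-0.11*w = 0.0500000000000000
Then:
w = -0.45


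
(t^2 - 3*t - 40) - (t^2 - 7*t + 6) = 4*t - 46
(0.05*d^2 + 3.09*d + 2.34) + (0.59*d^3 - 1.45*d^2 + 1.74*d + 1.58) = 0.59*d^3 - 1.4*d^2 + 4.83*d + 3.92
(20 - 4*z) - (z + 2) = 18 - 5*z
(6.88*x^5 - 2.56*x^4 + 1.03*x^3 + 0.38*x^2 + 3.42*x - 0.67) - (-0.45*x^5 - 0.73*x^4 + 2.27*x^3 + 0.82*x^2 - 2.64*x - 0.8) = 7.33*x^5 - 1.83*x^4 - 1.24*x^3 - 0.44*x^2 + 6.06*x + 0.13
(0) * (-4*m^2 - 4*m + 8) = 0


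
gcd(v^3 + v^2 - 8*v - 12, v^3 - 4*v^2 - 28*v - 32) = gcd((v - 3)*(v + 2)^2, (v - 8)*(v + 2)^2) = v^2 + 4*v + 4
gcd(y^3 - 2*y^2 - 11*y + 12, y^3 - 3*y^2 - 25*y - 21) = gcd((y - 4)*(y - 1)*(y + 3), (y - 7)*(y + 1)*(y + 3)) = y + 3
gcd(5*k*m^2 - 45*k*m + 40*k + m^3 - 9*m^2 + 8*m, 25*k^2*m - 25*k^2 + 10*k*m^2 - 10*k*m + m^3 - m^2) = 5*k*m - 5*k + m^2 - m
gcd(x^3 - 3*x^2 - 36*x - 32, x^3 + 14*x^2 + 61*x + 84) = x + 4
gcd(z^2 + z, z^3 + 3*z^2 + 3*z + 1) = z + 1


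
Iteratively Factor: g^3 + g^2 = (g)*(g^2 + g) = g*(g + 1)*(g)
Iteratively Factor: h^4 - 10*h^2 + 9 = (h - 1)*(h^3 + h^2 - 9*h - 9) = (h - 1)*(h + 3)*(h^2 - 2*h - 3) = (h - 1)*(h + 1)*(h + 3)*(h - 3)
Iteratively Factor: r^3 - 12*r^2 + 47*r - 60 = (r - 5)*(r^2 - 7*r + 12) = (r - 5)*(r - 3)*(r - 4)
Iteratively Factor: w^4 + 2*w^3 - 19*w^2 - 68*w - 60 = (w - 5)*(w^3 + 7*w^2 + 16*w + 12) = (w - 5)*(w + 2)*(w^2 + 5*w + 6) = (w - 5)*(w + 2)*(w + 3)*(w + 2)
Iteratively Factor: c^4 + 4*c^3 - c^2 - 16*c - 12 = (c + 2)*(c^3 + 2*c^2 - 5*c - 6) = (c + 1)*(c + 2)*(c^2 + c - 6) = (c + 1)*(c + 2)*(c + 3)*(c - 2)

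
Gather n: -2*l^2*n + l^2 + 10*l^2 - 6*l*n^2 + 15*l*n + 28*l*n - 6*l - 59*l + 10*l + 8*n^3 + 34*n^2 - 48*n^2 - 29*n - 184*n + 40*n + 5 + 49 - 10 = 11*l^2 - 55*l + 8*n^3 + n^2*(-6*l - 14) + n*(-2*l^2 + 43*l - 173) + 44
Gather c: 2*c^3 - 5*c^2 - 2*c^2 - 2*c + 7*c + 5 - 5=2*c^3 - 7*c^2 + 5*c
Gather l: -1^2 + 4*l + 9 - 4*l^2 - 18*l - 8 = -4*l^2 - 14*l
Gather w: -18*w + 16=16 - 18*w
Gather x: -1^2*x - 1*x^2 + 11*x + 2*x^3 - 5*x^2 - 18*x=2*x^3 - 6*x^2 - 8*x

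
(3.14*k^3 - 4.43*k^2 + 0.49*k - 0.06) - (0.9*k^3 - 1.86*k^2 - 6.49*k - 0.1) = 2.24*k^3 - 2.57*k^2 + 6.98*k + 0.04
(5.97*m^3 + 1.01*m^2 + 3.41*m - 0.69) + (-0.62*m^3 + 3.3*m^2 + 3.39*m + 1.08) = 5.35*m^3 + 4.31*m^2 + 6.8*m + 0.39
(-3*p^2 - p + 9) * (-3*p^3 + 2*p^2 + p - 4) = 9*p^5 - 3*p^4 - 32*p^3 + 29*p^2 + 13*p - 36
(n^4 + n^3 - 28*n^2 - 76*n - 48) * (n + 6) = n^5 + 7*n^4 - 22*n^3 - 244*n^2 - 504*n - 288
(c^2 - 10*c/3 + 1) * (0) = 0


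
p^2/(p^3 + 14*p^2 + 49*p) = p/(p^2 + 14*p + 49)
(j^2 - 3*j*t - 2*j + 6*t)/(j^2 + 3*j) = (j^2 - 3*j*t - 2*j + 6*t)/(j*(j + 3))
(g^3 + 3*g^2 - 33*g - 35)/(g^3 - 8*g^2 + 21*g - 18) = (g^3 + 3*g^2 - 33*g - 35)/(g^3 - 8*g^2 + 21*g - 18)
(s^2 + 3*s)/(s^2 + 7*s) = (s + 3)/(s + 7)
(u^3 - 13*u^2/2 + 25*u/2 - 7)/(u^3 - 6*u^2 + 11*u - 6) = (u - 7/2)/(u - 3)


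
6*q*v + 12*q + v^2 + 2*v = (6*q + v)*(v + 2)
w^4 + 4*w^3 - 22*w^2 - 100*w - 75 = (w - 5)*(w + 1)*(w + 3)*(w + 5)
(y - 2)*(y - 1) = y^2 - 3*y + 2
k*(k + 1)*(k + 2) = k^3 + 3*k^2 + 2*k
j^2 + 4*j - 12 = (j - 2)*(j + 6)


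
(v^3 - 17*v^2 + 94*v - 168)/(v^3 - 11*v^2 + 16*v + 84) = (v - 4)/(v + 2)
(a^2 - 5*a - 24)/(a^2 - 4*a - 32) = (a + 3)/(a + 4)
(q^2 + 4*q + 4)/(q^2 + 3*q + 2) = (q + 2)/(q + 1)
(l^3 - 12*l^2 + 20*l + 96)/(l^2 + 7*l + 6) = (l^3 - 12*l^2 + 20*l + 96)/(l^2 + 7*l + 6)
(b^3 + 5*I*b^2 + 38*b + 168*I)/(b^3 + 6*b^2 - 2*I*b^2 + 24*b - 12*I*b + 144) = (b + 7*I)/(b + 6)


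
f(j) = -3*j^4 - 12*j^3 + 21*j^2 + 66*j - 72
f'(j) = -12*j^3 - 36*j^2 + 42*j + 66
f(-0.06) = -75.88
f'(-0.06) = 63.35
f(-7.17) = -2971.04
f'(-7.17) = 2337.36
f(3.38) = -463.93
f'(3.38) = -666.69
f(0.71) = -19.61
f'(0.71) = 73.38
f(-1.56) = -96.06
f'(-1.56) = -41.57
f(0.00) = -72.00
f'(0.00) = 66.00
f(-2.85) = -9.66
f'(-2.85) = -68.32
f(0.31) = -49.91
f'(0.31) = 75.20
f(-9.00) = -9900.00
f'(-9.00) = 5520.00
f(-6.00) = -1008.00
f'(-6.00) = 1110.00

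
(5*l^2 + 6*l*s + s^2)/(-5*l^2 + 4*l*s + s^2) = (l + s)/(-l + s)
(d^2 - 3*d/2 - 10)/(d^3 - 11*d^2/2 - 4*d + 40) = 1/(d - 4)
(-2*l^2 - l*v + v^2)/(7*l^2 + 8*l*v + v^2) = (-2*l + v)/(7*l + v)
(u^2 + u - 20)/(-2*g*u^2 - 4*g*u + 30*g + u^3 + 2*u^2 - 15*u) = (u - 4)/(-2*g*u + 6*g + u^2 - 3*u)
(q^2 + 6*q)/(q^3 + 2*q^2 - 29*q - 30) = q/(q^2 - 4*q - 5)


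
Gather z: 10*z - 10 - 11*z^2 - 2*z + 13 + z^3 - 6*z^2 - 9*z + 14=z^3 - 17*z^2 - z + 17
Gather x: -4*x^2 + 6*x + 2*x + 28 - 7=-4*x^2 + 8*x + 21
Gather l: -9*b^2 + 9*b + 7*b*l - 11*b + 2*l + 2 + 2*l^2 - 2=-9*b^2 - 2*b + 2*l^2 + l*(7*b + 2)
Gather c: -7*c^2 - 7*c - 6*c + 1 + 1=-7*c^2 - 13*c + 2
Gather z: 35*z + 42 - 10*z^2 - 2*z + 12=-10*z^2 + 33*z + 54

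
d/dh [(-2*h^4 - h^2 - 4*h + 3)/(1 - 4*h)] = 2*(12*h^4 - 4*h^3 + 2*h^2 - h + 4)/(16*h^2 - 8*h + 1)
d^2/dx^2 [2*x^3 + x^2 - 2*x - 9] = 12*x + 2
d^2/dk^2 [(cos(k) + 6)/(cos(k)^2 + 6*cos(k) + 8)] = (-9*(1 - cos(2*k))^2*cos(k)/4 - 9*(1 - cos(2*k))^2/2 + 349*cos(k) + 12*cos(2*k) - 33*cos(3*k)/2 + cos(5*k)/2 + 270)/((cos(k) + 2)^3*(cos(k) + 4)^3)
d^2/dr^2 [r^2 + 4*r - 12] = 2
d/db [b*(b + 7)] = 2*b + 7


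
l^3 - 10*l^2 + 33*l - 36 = (l - 4)*(l - 3)^2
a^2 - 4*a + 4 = (a - 2)^2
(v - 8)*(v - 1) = v^2 - 9*v + 8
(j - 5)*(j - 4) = j^2 - 9*j + 20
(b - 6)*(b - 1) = b^2 - 7*b + 6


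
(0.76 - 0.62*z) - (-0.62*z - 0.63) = 1.39000000000000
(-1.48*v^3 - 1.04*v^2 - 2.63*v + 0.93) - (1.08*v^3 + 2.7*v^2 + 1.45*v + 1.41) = -2.56*v^3 - 3.74*v^2 - 4.08*v - 0.48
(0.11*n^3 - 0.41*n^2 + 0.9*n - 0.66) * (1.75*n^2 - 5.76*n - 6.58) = 0.1925*n^5 - 1.3511*n^4 + 3.2128*n^3 - 3.6412*n^2 - 2.1204*n + 4.3428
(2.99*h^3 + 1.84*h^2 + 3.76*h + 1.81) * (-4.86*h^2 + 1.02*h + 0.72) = -14.5314*h^5 - 5.8926*h^4 - 14.244*h^3 - 3.6366*h^2 + 4.5534*h + 1.3032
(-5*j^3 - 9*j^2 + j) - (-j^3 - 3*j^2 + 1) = -4*j^3 - 6*j^2 + j - 1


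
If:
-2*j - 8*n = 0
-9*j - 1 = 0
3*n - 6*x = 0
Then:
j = -1/9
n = 1/36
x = 1/72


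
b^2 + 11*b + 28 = (b + 4)*(b + 7)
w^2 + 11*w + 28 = (w + 4)*(w + 7)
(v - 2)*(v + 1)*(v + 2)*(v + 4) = v^4 + 5*v^3 - 20*v - 16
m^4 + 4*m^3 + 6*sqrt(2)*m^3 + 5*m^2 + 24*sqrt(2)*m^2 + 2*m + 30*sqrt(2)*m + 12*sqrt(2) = (m + 1)^2*(m + 2)*(m + 6*sqrt(2))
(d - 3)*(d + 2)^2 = d^3 + d^2 - 8*d - 12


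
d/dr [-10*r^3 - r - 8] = -30*r^2 - 1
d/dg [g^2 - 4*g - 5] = 2*g - 4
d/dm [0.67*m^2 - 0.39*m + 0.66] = 1.34*m - 0.39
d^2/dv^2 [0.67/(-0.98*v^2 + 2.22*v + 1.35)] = (-1.286936*v^2 + 2.915304*v + 0.67*(1.96*v - 2.22)*(3.92*v - 4.44) + 1.77282)/(-0.98*v^2 + 2.22*v + 1.35)^3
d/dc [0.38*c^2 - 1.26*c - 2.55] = 0.76*c - 1.26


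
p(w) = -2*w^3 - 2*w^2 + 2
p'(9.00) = -522.00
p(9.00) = -1618.00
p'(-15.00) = -1290.00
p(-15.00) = 6302.00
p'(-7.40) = -298.96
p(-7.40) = 702.93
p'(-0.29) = 0.66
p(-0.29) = 1.88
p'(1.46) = -18.63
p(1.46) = -8.49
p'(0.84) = -7.59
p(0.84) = -0.60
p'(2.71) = -54.90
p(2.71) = -52.49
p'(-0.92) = -1.40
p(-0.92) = 1.86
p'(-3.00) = -42.00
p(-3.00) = 38.00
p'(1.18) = -13.07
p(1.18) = -4.07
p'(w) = -6*w^2 - 4*w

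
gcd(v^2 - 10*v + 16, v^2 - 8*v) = v - 8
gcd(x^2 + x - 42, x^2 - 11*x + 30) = x - 6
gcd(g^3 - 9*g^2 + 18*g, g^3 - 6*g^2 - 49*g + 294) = g - 6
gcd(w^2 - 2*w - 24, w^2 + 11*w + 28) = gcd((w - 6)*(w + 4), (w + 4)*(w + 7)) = w + 4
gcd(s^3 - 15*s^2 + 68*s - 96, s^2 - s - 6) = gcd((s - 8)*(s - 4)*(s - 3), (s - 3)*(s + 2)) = s - 3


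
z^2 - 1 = (z - 1)*(z + 1)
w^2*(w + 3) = w^3 + 3*w^2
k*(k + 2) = k^2 + 2*k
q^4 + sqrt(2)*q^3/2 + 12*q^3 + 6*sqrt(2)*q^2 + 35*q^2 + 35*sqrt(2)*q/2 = q*(q + 5)*(q + 7)*(q + sqrt(2)/2)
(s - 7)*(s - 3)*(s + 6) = s^3 - 4*s^2 - 39*s + 126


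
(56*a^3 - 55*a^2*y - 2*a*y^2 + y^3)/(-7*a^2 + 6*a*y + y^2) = -8*a + y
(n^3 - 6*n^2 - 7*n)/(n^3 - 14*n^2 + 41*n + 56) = n/(n - 8)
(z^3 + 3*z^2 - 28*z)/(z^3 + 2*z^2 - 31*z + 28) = z/(z - 1)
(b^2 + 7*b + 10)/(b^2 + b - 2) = (b + 5)/(b - 1)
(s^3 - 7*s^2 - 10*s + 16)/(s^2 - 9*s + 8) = s + 2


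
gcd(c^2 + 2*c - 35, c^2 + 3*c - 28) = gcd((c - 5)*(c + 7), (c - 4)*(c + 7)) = c + 7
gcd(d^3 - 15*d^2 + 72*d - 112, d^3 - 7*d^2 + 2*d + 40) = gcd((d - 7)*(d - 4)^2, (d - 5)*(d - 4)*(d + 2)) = d - 4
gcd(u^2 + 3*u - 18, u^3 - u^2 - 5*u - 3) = u - 3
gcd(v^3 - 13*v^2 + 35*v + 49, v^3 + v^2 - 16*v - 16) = v + 1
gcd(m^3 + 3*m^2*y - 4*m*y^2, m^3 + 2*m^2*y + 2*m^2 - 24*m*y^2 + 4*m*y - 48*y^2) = 1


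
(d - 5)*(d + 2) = d^2 - 3*d - 10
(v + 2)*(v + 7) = v^2 + 9*v + 14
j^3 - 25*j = j*(j - 5)*(j + 5)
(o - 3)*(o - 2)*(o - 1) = o^3 - 6*o^2 + 11*o - 6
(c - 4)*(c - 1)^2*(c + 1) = c^4 - 5*c^3 + 3*c^2 + 5*c - 4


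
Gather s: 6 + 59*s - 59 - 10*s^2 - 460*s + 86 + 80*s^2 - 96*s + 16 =70*s^2 - 497*s + 49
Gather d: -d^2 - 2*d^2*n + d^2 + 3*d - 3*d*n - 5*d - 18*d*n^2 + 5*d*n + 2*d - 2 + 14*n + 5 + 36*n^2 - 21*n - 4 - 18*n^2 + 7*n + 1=-2*d^2*n + d*(-18*n^2 + 2*n) + 18*n^2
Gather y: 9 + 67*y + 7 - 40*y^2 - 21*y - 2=-40*y^2 + 46*y + 14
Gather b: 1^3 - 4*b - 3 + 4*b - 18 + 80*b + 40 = 80*b + 20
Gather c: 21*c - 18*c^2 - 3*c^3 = -3*c^3 - 18*c^2 + 21*c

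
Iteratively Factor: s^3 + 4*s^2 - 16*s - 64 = (s - 4)*(s^2 + 8*s + 16) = (s - 4)*(s + 4)*(s + 4)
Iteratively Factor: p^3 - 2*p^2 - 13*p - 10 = (p + 1)*(p^2 - 3*p - 10) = (p - 5)*(p + 1)*(p + 2)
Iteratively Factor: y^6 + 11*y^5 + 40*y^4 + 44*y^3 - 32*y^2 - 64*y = (y - 1)*(y^5 + 12*y^4 + 52*y^3 + 96*y^2 + 64*y) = (y - 1)*(y + 2)*(y^4 + 10*y^3 + 32*y^2 + 32*y) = (y - 1)*(y + 2)*(y + 4)*(y^3 + 6*y^2 + 8*y) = (y - 1)*(y + 2)*(y + 4)^2*(y^2 + 2*y) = y*(y - 1)*(y + 2)*(y + 4)^2*(y + 2)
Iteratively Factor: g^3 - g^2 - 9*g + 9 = (g - 1)*(g^2 - 9) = (g - 1)*(g + 3)*(g - 3)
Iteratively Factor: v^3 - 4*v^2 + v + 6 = (v - 2)*(v^2 - 2*v - 3) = (v - 3)*(v - 2)*(v + 1)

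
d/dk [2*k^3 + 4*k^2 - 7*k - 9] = 6*k^2 + 8*k - 7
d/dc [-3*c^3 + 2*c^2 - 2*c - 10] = -9*c^2 + 4*c - 2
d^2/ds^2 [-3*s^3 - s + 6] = -18*s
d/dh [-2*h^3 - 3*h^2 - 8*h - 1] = -6*h^2 - 6*h - 8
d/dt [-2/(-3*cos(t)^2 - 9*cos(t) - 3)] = 2*(2*cos(t) + 3)*sin(t)/(3*(cos(t)^2 + 3*cos(t) + 1)^2)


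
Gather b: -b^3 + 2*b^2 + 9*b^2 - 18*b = -b^3 + 11*b^2 - 18*b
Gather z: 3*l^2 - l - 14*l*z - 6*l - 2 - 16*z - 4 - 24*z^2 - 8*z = 3*l^2 - 7*l - 24*z^2 + z*(-14*l - 24) - 6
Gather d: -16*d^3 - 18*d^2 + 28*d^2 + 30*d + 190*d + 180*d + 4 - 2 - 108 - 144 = -16*d^3 + 10*d^2 + 400*d - 250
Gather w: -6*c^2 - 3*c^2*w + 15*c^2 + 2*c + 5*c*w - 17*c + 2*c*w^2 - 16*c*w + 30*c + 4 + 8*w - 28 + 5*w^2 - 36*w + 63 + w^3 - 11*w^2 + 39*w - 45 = 9*c^2 + 15*c + w^3 + w^2*(2*c - 6) + w*(-3*c^2 - 11*c + 11) - 6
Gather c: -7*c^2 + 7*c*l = -7*c^2 + 7*c*l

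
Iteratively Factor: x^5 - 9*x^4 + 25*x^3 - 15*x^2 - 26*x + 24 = (x - 3)*(x^4 - 6*x^3 + 7*x^2 + 6*x - 8) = (x - 3)*(x - 1)*(x^3 - 5*x^2 + 2*x + 8) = (x - 3)*(x - 2)*(x - 1)*(x^2 - 3*x - 4) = (x - 4)*(x - 3)*(x - 2)*(x - 1)*(x + 1)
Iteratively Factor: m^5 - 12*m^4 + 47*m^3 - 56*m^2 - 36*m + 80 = (m - 2)*(m^4 - 10*m^3 + 27*m^2 - 2*m - 40) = (m - 2)^2*(m^3 - 8*m^2 + 11*m + 20) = (m - 2)^2*(m + 1)*(m^2 - 9*m + 20) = (m - 4)*(m - 2)^2*(m + 1)*(m - 5)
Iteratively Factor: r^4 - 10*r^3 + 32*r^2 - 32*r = (r - 4)*(r^3 - 6*r^2 + 8*r) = r*(r - 4)*(r^2 - 6*r + 8) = r*(r - 4)^2*(r - 2)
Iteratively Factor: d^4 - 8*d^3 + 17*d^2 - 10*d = (d)*(d^3 - 8*d^2 + 17*d - 10) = d*(d - 5)*(d^2 - 3*d + 2) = d*(d - 5)*(d - 1)*(d - 2)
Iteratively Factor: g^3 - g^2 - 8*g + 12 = (g - 2)*(g^2 + g - 6) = (g - 2)*(g + 3)*(g - 2)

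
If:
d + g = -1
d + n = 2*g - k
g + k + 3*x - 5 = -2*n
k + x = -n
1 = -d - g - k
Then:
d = 2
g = -3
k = 0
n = -8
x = 8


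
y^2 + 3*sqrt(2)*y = y*(y + 3*sqrt(2))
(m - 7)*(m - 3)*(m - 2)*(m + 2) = m^4 - 10*m^3 + 17*m^2 + 40*m - 84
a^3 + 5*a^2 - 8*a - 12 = (a - 2)*(a + 1)*(a + 6)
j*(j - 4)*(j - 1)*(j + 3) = j^4 - 2*j^3 - 11*j^2 + 12*j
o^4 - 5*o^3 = o^3*(o - 5)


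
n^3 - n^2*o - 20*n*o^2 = n*(n - 5*o)*(n + 4*o)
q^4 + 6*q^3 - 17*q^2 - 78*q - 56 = (q - 4)*(q + 1)*(q + 2)*(q + 7)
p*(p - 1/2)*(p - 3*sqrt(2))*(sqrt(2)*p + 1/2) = sqrt(2)*p^4 - 11*p^3/2 - sqrt(2)*p^3/2 - 3*sqrt(2)*p^2/2 + 11*p^2/4 + 3*sqrt(2)*p/4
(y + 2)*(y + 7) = y^2 + 9*y + 14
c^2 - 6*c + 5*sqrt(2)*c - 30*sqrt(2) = (c - 6)*(c + 5*sqrt(2))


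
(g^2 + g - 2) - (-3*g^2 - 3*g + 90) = 4*g^2 + 4*g - 92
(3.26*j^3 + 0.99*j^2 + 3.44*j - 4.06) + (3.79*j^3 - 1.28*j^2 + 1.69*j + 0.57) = 7.05*j^3 - 0.29*j^2 + 5.13*j - 3.49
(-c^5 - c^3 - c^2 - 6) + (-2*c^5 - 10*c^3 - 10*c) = -3*c^5 - 11*c^3 - c^2 - 10*c - 6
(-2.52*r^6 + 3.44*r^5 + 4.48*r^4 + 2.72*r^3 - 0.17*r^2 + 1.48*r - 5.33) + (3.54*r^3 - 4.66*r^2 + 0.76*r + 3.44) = -2.52*r^6 + 3.44*r^5 + 4.48*r^4 + 6.26*r^3 - 4.83*r^2 + 2.24*r - 1.89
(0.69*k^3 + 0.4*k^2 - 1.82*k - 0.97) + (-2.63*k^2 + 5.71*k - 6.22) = 0.69*k^3 - 2.23*k^2 + 3.89*k - 7.19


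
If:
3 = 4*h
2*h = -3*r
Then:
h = 3/4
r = -1/2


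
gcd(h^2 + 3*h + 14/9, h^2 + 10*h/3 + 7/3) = h + 7/3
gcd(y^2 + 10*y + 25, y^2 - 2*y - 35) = y + 5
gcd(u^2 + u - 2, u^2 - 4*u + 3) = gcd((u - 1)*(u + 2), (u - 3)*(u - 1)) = u - 1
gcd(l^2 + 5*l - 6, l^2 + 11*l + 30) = l + 6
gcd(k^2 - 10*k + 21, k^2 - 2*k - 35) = k - 7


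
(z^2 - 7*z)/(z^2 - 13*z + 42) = z/(z - 6)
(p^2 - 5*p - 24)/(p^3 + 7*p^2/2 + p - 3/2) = 2*(p - 8)/(2*p^2 + p - 1)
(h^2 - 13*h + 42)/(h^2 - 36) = (h - 7)/(h + 6)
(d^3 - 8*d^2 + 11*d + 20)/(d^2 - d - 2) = (d^2 - 9*d + 20)/(d - 2)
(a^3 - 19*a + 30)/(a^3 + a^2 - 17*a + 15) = (a - 2)/(a - 1)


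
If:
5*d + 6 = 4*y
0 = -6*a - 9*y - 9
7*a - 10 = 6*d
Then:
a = -10/51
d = -290/153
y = -133/153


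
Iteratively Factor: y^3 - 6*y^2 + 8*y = (y)*(y^2 - 6*y + 8) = y*(y - 2)*(y - 4)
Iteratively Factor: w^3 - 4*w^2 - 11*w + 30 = (w - 5)*(w^2 + w - 6) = (w - 5)*(w - 2)*(w + 3)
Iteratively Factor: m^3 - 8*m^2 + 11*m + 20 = (m + 1)*(m^2 - 9*m + 20) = (m - 4)*(m + 1)*(m - 5)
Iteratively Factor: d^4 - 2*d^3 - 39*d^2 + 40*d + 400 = (d + 4)*(d^3 - 6*d^2 - 15*d + 100) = (d + 4)^2*(d^2 - 10*d + 25) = (d - 5)*(d + 4)^2*(d - 5)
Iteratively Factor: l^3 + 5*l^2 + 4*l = (l + 4)*(l^2 + l) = l*(l + 4)*(l + 1)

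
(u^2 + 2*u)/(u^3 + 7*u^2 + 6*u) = (u + 2)/(u^2 + 7*u + 6)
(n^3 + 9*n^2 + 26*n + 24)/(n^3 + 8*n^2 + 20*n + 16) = (n + 3)/(n + 2)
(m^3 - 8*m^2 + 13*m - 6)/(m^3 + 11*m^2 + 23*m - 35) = (m^2 - 7*m + 6)/(m^2 + 12*m + 35)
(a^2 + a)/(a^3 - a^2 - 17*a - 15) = a/(a^2 - 2*a - 15)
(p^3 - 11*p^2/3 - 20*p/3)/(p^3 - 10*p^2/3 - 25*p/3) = (3*p + 4)/(3*p + 5)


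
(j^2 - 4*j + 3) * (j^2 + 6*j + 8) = j^4 + 2*j^3 - 13*j^2 - 14*j + 24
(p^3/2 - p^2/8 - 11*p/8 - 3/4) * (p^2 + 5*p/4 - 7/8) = p^5/2 + p^4/2 - 63*p^3/32 - 151*p^2/64 + 17*p/64 + 21/32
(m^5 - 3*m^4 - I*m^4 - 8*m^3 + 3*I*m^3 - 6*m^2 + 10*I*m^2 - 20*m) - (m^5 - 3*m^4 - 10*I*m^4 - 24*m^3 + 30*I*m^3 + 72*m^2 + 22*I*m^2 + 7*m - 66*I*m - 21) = 9*I*m^4 + 16*m^3 - 27*I*m^3 - 78*m^2 - 12*I*m^2 - 27*m + 66*I*m + 21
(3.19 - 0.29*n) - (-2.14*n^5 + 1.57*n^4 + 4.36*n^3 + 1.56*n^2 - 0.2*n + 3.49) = 2.14*n^5 - 1.57*n^4 - 4.36*n^3 - 1.56*n^2 - 0.09*n - 0.3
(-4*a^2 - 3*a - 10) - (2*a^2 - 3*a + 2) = -6*a^2 - 12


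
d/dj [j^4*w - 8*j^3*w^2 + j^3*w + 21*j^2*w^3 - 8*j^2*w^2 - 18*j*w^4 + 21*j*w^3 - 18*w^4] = w*(4*j^3 - 24*j^2*w + 3*j^2 + 42*j*w^2 - 16*j*w - 18*w^3 + 21*w^2)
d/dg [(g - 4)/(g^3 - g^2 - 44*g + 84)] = (g^3 - g^2 - 44*g + (g - 4)*(-3*g^2 + 2*g + 44) + 84)/(g^3 - g^2 - 44*g + 84)^2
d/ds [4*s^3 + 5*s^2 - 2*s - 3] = 12*s^2 + 10*s - 2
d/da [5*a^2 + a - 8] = 10*a + 1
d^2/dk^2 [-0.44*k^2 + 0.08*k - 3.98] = -0.880000000000000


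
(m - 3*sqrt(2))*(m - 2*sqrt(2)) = m^2 - 5*sqrt(2)*m + 12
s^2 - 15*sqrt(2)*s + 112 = (s - 8*sqrt(2))*(s - 7*sqrt(2))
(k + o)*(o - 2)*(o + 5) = k*o^2 + 3*k*o - 10*k + o^3 + 3*o^2 - 10*o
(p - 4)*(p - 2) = p^2 - 6*p + 8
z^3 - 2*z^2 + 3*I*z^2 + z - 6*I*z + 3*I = (z - 1)^2*(z + 3*I)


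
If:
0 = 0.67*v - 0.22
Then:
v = 0.33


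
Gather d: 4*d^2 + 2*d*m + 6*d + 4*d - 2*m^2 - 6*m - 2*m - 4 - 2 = 4*d^2 + d*(2*m + 10) - 2*m^2 - 8*m - 6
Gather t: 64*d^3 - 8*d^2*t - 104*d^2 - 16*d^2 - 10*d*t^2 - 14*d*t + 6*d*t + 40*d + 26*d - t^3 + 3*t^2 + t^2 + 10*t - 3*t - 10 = 64*d^3 - 120*d^2 + 66*d - t^3 + t^2*(4 - 10*d) + t*(-8*d^2 - 8*d + 7) - 10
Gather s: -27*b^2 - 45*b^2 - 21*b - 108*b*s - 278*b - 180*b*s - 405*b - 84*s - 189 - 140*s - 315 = -72*b^2 - 704*b + s*(-288*b - 224) - 504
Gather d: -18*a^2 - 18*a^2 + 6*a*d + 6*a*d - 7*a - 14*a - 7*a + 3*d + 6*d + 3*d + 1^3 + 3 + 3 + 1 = -36*a^2 - 28*a + d*(12*a + 12) + 8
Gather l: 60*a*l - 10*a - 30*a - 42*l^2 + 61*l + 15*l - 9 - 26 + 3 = -40*a - 42*l^2 + l*(60*a + 76) - 32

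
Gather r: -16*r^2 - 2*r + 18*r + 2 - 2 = -16*r^2 + 16*r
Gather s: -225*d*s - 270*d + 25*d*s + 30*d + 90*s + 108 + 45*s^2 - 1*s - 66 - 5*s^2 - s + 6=-240*d + 40*s^2 + s*(88 - 200*d) + 48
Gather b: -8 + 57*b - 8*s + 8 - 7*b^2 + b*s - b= -7*b^2 + b*(s + 56) - 8*s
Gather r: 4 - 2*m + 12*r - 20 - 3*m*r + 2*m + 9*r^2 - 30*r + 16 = 9*r^2 + r*(-3*m - 18)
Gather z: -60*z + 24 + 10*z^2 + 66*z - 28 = 10*z^2 + 6*z - 4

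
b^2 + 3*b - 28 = (b - 4)*(b + 7)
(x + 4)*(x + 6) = x^2 + 10*x + 24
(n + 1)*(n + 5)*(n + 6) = n^3 + 12*n^2 + 41*n + 30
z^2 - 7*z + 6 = (z - 6)*(z - 1)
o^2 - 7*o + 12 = (o - 4)*(o - 3)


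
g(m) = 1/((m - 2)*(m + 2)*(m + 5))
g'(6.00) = 0.00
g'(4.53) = -0.00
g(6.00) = 0.00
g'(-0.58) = 0.03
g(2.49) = 0.06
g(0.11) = -0.05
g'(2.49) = -0.15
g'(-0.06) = 0.01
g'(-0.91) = 0.06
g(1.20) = -0.06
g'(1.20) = -0.05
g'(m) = -1/((m - 2)*(m + 2)*(m + 5)^2) - 1/((m - 2)*(m + 2)^2*(m + 5)) - 1/((m - 2)^2*(m + 2)*(m + 5)) = (-(m - 2)*(m + 2) - (m - 2)*(m + 5) - (m + 2)*(m + 5))/((m - 2)^2*(m + 2)^2*(m + 5)^2)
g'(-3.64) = 0.00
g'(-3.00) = 0.07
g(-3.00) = 0.10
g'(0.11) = 0.01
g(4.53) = 0.01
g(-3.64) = 0.08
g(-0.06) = -0.05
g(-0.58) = -0.06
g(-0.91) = -0.08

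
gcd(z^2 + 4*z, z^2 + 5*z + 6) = 1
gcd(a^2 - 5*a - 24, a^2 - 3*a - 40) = a - 8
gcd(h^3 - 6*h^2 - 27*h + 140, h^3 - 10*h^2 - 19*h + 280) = h^2 - 2*h - 35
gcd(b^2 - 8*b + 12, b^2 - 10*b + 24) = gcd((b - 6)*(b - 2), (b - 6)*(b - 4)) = b - 6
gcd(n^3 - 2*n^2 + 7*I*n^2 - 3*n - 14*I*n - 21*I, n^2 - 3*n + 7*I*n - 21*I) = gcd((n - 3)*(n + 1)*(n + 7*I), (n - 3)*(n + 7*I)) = n^2 + n*(-3 + 7*I) - 21*I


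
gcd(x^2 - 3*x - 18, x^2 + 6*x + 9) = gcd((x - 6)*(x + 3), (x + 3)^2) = x + 3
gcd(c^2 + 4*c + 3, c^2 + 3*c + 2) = c + 1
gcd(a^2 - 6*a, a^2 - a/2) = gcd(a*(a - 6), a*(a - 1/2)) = a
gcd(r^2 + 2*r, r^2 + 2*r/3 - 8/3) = r + 2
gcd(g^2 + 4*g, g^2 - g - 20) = g + 4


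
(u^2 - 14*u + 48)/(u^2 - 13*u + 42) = (u - 8)/(u - 7)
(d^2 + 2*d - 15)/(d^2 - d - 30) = (d - 3)/(d - 6)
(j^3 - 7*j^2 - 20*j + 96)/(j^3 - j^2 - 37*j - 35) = (-j^3 + 7*j^2 + 20*j - 96)/(-j^3 + j^2 + 37*j + 35)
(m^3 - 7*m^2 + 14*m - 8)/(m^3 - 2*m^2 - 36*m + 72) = (m^2 - 5*m + 4)/(m^2 - 36)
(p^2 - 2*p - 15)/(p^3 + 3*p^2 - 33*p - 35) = (p + 3)/(p^2 + 8*p + 7)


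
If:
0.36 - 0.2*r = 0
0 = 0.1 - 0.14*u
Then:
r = 1.80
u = 0.71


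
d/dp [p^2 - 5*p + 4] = 2*p - 5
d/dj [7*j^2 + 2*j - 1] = 14*j + 2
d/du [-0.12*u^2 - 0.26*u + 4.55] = -0.24*u - 0.26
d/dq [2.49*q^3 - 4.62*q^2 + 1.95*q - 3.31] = 7.47*q^2 - 9.24*q + 1.95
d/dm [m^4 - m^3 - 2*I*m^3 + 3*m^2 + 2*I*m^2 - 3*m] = 4*m^3 + m^2*(-3 - 6*I) + m*(6 + 4*I) - 3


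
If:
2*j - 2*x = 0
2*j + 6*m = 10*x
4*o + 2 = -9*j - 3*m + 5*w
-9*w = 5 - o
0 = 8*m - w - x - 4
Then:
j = 153/469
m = 204/469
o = -1228/469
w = -397/469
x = 153/469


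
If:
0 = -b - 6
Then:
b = -6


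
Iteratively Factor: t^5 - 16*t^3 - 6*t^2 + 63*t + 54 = (t - 3)*(t^4 + 3*t^3 - 7*t^2 - 27*t - 18) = (t - 3)*(t + 2)*(t^3 + t^2 - 9*t - 9) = (t - 3)*(t + 2)*(t + 3)*(t^2 - 2*t - 3) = (t - 3)*(t + 1)*(t + 2)*(t + 3)*(t - 3)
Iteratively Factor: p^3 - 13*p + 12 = (p + 4)*(p^2 - 4*p + 3) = (p - 1)*(p + 4)*(p - 3)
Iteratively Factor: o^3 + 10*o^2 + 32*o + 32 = (o + 4)*(o^2 + 6*o + 8) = (o + 4)^2*(o + 2)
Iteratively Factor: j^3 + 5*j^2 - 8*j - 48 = (j + 4)*(j^2 + j - 12) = (j + 4)^2*(j - 3)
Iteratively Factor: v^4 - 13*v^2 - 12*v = (v - 4)*(v^3 + 4*v^2 + 3*v) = (v - 4)*(v + 3)*(v^2 + v) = (v - 4)*(v + 1)*(v + 3)*(v)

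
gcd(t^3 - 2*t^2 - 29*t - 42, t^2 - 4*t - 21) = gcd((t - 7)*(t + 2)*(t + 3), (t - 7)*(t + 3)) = t^2 - 4*t - 21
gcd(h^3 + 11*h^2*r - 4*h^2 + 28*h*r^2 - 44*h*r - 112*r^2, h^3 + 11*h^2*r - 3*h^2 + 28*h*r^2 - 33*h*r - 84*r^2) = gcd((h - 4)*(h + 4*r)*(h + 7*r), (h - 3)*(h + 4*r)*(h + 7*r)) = h^2 + 11*h*r + 28*r^2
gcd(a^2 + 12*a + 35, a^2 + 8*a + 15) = a + 5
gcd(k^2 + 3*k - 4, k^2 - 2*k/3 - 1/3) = k - 1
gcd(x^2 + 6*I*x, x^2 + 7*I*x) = x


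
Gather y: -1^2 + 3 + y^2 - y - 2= y^2 - y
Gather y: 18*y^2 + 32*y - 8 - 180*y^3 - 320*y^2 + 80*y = -180*y^3 - 302*y^2 + 112*y - 8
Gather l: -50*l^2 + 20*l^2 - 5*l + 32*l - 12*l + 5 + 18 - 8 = -30*l^2 + 15*l + 15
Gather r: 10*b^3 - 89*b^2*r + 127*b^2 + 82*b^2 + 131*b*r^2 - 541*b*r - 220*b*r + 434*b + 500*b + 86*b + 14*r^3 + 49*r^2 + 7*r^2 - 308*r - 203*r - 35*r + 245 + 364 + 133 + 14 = 10*b^3 + 209*b^2 + 1020*b + 14*r^3 + r^2*(131*b + 56) + r*(-89*b^2 - 761*b - 546) + 756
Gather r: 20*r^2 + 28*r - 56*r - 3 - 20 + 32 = 20*r^2 - 28*r + 9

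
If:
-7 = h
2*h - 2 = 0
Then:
No Solution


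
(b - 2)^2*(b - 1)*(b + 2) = b^4 - 3*b^3 - 2*b^2 + 12*b - 8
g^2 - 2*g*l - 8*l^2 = (g - 4*l)*(g + 2*l)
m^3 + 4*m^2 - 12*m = m*(m - 2)*(m + 6)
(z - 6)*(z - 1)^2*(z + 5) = z^4 - 3*z^3 - 27*z^2 + 59*z - 30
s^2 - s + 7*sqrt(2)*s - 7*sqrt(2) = (s - 1)*(s + 7*sqrt(2))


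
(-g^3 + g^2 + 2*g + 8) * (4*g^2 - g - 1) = -4*g^5 + 5*g^4 + 8*g^3 + 29*g^2 - 10*g - 8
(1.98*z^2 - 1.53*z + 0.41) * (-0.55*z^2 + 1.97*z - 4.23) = -1.089*z^4 + 4.7421*z^3 - 11.615*z^2 + 7.2796*z - 1.7343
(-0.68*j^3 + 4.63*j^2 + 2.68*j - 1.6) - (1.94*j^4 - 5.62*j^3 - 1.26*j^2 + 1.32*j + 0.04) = -1.94*j^4 + 4.94*j^3 + 5.89*j^2 + 1.36*j - 1.64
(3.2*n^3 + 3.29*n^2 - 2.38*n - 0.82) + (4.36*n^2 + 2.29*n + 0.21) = 3.2*n^3 + 7.65*n^2 - 0.0899999999999999*n - 0.61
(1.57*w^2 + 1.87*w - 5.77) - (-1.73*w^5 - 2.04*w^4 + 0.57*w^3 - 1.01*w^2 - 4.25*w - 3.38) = 1.73*w^5 + 2.04*w^4 - 0.57*w^3 + 2.58*w^2 + 6.12*w - 2.39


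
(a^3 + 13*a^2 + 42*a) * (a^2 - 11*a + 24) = a^5 + 2*a^4 - 77*a^3 - 150*a^2 + 1008*a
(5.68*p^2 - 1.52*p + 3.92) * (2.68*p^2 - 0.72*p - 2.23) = 15.2224*p^4 - 8.1632*p^3 - 1.0664*p^2 + 0.5672*p - 8.7416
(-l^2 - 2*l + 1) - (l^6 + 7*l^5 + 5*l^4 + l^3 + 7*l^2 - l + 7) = -l^6 - 7*l^5 - 5*l^4 - l^3 - 8*l^2 - l - 6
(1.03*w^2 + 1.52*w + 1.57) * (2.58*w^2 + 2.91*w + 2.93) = 2.6574*w^4 + 6.9189*w^3 + 11.4917*w^2 + 9.0223*w + 4.6001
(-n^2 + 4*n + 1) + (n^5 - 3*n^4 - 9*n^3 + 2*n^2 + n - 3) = n^5 - 3*n^4 - 9*n^3 + n^2 + 5*n - 2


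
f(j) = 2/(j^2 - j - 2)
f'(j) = 2*(1 - 2*j)/(j^2 - j - 2)^2 = 2*(1 - 2*j)/(-j^2 + j + 2)^2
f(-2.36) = 0.34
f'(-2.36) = 0.33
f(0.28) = -0.91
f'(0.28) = 0.18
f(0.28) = -0.91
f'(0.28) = 0.18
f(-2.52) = 0.29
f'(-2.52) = 0.26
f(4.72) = 0.13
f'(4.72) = -0.07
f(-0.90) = -6.90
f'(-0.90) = 66.59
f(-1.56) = 1.00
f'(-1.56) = 2.07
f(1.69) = -2.40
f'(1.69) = -6.85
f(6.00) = 0.07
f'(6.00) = -0.03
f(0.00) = -1.00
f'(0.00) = 0.50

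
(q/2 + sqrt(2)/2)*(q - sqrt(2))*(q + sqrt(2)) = q^3/2 + sqrt(2)*q^2/2 - q - sqrt(2)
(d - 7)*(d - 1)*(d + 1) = d^3 - 7*d^2 - d + 7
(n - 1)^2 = n^2 - 2*n + 1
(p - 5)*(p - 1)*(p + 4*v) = p^3 + 4*p^2*v - 6*p^2 - 24*p*v + 5*p + 20*v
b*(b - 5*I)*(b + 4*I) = b^3 - I*b^2 + 20*b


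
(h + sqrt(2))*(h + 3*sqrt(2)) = h^2 + 4*sqrt(2)*h + 6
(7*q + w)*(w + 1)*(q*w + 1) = 7*q^2*w^2 + 7*q^2*w + q*w^3 + q*w^2 + 7*q*w + 7*q + w^2 + w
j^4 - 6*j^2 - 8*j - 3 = (j - 3)*(j + 1)^3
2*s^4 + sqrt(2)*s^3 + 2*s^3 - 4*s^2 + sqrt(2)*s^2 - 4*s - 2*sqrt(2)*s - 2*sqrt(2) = (s - sqrt(2))*(s + sqrt(2))*(sqrt(2)*s + 1)*(sqrt(2)*s + sqrt(2))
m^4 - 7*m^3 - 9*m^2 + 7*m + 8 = (m - 8)*(m - 1)*(m + 1)^2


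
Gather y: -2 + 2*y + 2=2*y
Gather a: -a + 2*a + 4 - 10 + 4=a - 2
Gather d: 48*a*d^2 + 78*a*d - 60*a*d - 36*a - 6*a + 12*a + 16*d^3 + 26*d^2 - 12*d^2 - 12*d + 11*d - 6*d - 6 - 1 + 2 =-30*a + 16*d^3 + d^2*(48*a + 14) + d*(18*a - 7) - 5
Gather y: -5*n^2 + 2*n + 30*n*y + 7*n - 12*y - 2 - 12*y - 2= -5*n^2 + 9*n + y*(30*n - 24) - 4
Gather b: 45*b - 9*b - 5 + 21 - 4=36*b + 12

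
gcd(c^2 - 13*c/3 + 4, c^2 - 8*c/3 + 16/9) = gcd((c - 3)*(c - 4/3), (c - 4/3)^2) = c - 4/3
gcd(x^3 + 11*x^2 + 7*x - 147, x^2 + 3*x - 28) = x + 7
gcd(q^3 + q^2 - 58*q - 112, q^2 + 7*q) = q + 7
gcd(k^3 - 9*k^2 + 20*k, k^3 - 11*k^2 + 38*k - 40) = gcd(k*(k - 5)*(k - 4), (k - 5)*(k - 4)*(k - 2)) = k^2 - 9*k + 20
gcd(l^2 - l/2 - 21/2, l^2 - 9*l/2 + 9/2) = 1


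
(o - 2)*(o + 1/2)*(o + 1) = o^3 - o^2/2 - 5*o/2 - 1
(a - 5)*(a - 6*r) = a^2 - 6*a*r - 5*a + 30*r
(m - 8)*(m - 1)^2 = m^3 - 10*m^2 + 17*m - 8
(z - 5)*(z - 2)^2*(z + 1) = z^4 - 8*z^3 + 15*z^2 + 4*z - 20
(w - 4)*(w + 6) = w^2 + 2*w - 24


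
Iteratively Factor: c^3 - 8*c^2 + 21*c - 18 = (c - 2)*(c^2 - 6*c + 9) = (c - 3)*(c - 2)*(c - 3)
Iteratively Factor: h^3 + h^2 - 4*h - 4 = (h + 2)*(h^2 - h - 2) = (h - 2)*(h + 2)*(h + 1)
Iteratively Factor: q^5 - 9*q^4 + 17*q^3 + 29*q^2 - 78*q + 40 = (q + 2)*(q^4 - 11*q^3 + 39*q^2 - 49*q + 20) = (q - 1)*(q + 2)*(q^3 - 10*q^2 + 29*q - 20) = (q - 4)*(q - 1)*(q + 2)*(q^2 - 6*q + 5) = (q - 4)*(q - 1)^2*(q + 2)*(q - 5)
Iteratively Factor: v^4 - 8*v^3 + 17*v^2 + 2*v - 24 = (v - 3)*(v^3 - 5*v^2 + 2*v + 8) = (v - 3)*(v - 2)*(v^2 - 3*v - 4) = (v - 3)*(v - 2)*(v + 1)*(v - 4)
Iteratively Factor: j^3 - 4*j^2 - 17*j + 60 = (j - 5)*(j^2 + j - 12) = (j - 5)*(j + 4)*(j - 3)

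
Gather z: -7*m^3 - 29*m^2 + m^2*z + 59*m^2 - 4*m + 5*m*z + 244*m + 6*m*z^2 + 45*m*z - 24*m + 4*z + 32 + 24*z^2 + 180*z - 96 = -7*m^3 + 30*m^2 + 216*m + z^2*(6*m + 24) + z*(m^2 + 50*m + 184) - 64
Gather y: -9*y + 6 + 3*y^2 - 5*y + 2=3*y^2 - 14*y + 8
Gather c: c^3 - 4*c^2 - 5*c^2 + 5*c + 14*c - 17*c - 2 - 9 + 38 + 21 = c^3 - 9*c^2 + 2*c + 48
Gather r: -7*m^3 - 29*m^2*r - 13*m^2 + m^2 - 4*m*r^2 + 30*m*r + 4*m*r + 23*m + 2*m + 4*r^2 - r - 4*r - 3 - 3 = -7*m^3 - 12*m^2 + 25*m + r^2*(4 - 4*m) + r*(-29*m^2 + 34*m - 5) - 6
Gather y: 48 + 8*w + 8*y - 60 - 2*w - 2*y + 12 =6*w + 6*y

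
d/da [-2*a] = -2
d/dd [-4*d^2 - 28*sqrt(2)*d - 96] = -8*d - 28*sqrt(2)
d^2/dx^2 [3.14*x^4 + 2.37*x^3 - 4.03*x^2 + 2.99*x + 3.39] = 37.68*x^2 + 14.22*x - 8.06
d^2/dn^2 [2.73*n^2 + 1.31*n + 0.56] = 5.46000000000000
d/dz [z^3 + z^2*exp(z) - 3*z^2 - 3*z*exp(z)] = z^2*exp(z) + 3*z^2 - z*exp(z) - 6*z - 3*exp(z)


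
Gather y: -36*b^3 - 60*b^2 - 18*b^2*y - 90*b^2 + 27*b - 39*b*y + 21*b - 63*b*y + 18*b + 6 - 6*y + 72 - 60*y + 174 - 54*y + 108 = -36*b^3 - 150*b^2 + 66*b + y*(-18*b^2 - 102*b - 120) + 360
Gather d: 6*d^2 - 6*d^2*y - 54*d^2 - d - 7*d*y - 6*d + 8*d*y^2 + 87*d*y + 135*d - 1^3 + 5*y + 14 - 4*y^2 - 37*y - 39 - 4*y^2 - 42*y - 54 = d^2*(-6*y - 48) + d*(8*y^2 + 80*y + 128) - 8*y^2 - 74*y - 80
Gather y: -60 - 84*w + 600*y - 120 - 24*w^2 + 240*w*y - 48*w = -24*w^2 - 132*w + y*(240*w + 600) - 180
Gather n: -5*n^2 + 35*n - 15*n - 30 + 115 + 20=-5*n^2 + 20*n + 105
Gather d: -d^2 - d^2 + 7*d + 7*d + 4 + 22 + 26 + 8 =-2*d^2 + 14*d + 60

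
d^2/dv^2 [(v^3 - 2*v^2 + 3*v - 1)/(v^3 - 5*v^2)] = 2*(3*v^4 + 9*v^3 - 51*v^2 + 115*v - 75)/(v^4*(v^3 - 15*v^2 + 75*v - 125))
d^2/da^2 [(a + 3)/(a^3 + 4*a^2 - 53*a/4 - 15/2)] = 8*((a + 3)*(12*a^2 + 32*a - 53)^2 + (-12*a^2 - 32*a - 4*(a + 3)*(3*a + 4) + 53)*(4*a^3 + 16*a^2 - 53*a - 30))/(4*a^3 + 16*a^2 - 53*a - 30)^3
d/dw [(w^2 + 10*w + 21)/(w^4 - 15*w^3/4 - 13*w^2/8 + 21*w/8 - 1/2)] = 8*(-16*w^5 - 210*w^4 - 72*w^3 + 2041*w^2 + 538*w - 481)/(64*w^8 - 480*w^7 + 692*w^6 + 1116*w^5 - 1155*w^4 - 306*w^3 + 545*w^2 - 168*w + 16)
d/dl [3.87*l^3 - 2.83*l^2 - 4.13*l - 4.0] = 11.61*l^2 - 5.66*l - 4.13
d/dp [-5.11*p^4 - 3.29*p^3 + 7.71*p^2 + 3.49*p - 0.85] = -20.44*p^3 - 9.87*p^2 + 15.42*p + 3.49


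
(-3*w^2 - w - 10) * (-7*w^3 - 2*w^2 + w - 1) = 21*w^5 + 13*w^4 + 69*w^3 + 22*w^2 - 9*w + 10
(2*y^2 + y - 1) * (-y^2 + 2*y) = -2*y^4 + 3*y^3 + 3*y^2 - 2*y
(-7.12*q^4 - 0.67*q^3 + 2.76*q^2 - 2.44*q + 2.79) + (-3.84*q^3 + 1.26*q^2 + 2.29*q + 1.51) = -7.12*q^4 - 4.51*q^3 + 4.02*q^2 - 0.15*q + 4.3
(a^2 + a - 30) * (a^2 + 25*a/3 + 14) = a^4 + 28*a^3/3 - 23*a^2/3 - 236*a - 420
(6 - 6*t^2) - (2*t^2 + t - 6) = -8*t^2 - t + 12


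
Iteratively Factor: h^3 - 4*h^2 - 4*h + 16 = (h - 4)*(h^2 - 4) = (h - 4)*(h + 2)*(h - 2)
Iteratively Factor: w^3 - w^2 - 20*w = (w - 5)*(w^2 + 4*w) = w*(w - 5)*(w + 4)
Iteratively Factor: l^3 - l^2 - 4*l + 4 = (l + 2)*(l^2 - 3*l + 2) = (l - 2)*(l + 2)*(l - 1)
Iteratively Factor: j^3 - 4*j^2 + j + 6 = (j - 2)*(j^2 - 2*j - 3) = (j - 2)*(j + 1)*(j - 3)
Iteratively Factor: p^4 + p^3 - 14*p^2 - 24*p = (p + 3)*(p^3 - 2*p^2 - 8*p) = (p - 4)*(p + 3)*(p^2 + 2*p) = p*(p - 4)*(p + 3)*(p + 2)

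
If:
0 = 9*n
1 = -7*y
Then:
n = 0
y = -1/7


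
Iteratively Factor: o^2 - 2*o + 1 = (o - 1)*(o - 1)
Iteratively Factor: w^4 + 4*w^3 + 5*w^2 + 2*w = (w + 1)*(w^3 + 3*w^2 + 2*w) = w*(w + 1)*(w^2 + 3*w + 2) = w*(w + 1)*(w + 2)*(w + 1)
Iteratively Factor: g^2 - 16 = (g + 4)*(g - 4)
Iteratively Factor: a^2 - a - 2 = (a + 1)*(a - 2)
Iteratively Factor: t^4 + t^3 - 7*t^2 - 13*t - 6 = (t - 3)*(t^3 + 4*t^2 + 5*t + 2) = (t - 3)*(t + 1)*(t^2 + 3*t + 2) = (t - 3)*(t + 1)^2*(t + 2)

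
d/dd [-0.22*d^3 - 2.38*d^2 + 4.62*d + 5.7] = -0.66*d^2 - 4.76*d + 4.62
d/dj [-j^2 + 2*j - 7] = 2 - 2*j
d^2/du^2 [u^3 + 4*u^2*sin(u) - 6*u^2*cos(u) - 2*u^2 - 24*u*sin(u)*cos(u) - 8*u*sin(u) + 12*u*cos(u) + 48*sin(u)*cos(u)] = -4*u^2*sin(u) + 6*u^2*cos(u) + 32*u*sin(u) + 48*u*sin(2*u) + 4*u*cos(u) + 6*u - 16*sin(u) - 96*sin(2*u) - 28*cos(u) - 48*cos(2*u) - 4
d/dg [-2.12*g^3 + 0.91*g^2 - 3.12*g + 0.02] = -6.36*g^2 + 1.82*g - 3.12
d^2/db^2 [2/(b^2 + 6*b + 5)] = 4*(-b^2 - 6*b + 4*(b + 3)^2 - 5)/(b^2 + 6*b + 5)^3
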